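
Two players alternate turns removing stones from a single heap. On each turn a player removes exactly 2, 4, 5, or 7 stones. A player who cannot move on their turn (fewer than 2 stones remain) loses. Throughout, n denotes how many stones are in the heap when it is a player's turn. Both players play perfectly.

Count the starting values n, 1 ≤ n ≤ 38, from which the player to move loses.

9

Use the standard recursion: the mover loses at a terminal position; elsewhere, the mover wins exactly when some move hands the opponent an L position.
n=0: no move → L
n=1: no move → L
n=2: →0(L), so W
n=3: →1(L), so W
n=4: →0(L), so W
n=5: →1(L), so W
n=6: →1(L), so W
n=7: →0(L), so W
n=8: →1(L), so W
n=9: →7(W), 5(W), 4(W), 2(W) — all W, so L
n=10: →8(W), 6(W), 5(W), 3(W) — all W, so L
n=11: →9(L), so W
n=12: →10(L), so W
n=13: →9(L), so W
n=14: →10(L), so W
n=15: →10(L), so W
n=16: →9(L), so W
n=17: →10(L), so W
n=18: →16(W), 14(W), 13(W), 11(W) — all W, so L
n=19: →17(W), 15(W), 14(W), 12(W) — all W, so L
n=20: →18(L), so W
n=21: →19(L), so W
n=22: →18(L), so W
n=23: →19(L), so W
n=24: →19(L), so W
n=25: →18(L), so W
n=26: →19(L), so W
n=27: →25(W), 23(W), 22(W), 20(W) — all W, so L
n=28: →26(W), 24(W), 23(W), 21(W) — all W, so L
n=29: →27(L), so W
n=30: →28(L), so W
n=31: →27(L), so W
n=32: →28(L), so W
n=33: →28(L), so W
n=34: →27(L), so W
n=35: →28(L), so W
n=36: →34(W), 32(W), 31(W), 29(W) — all W, so L
n=37: →35(W), 33(W), 32(W), 30(W) — all W, so L
n=38: →36(L), so W
L entries with 1 ≤ n ≤ 38 (n=0 is outside the asked range and is not counted): n = 1, 9, 10, 18, 19, 27, 28, 36, 37; that makes 9.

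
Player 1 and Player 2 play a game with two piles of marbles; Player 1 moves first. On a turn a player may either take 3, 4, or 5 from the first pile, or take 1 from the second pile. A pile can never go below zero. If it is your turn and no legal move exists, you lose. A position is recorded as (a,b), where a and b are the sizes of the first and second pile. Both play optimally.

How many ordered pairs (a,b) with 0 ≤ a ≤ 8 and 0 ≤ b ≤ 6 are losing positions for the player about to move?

25

Classify positions by backward induction: terminal positions (no move available) are L. From any other position, the mover wins iff some move reaches an L.
Every move lowers a or b (never raises either), so fill the grid row by row in increasing a, and left to right within a row: each cell's successors are then already labelled.
      b=0  b=1  b=2  b=3  b=4  b=5  b=6
a=0:    L    W    L    W    L    W    L
a=1:    L    W    L    W    L    W    L
a=2:    L    W    L    W    L    W    L
a=3:    W    L    W    L    W    L    W
a=4:    W    L    W    L    W    L    W
a=5:    W    L    W    L    W    L    W
a=6:    W    W    W    W    W    W    W
a=7:    W    W    W    W    W    W    W
a=8:    L    W    L    W    L    W    L
Cells with no legal move (terminal, hence L): (0,0), (1,0), (2,0).
The remaining L cells, each justified by listing all of its moves:
(0,2): →(0,1)(W) only, which is W, so L
(0,4): →(0,3)(W) only, which is W, so L
(0,6): →(0,5)(W) only, which is W, so L
(1,2): →(1,1)(W) only, which is W, so L
(1,4): →(1,3)(W) only, which is W, so L
(1,6): →(1,5)(W) only, which is W, so L
(2,2): →(2,1)(W) only, which is W, so L
(2,4): →(2,3)(W) only, which is W, so L
(2,6): →(2,5)(W) only, which is W, so L
(3,1): →(0,1)(W), (3,0)(W) — all W, so L
(3,3): →(0,3)(W), (3,2)(W) — all W, so L
(3,5): →(0,5)(W), (3,4)(W) — all W, so L
(4,1): →(1,1)(W), (0,1)(W), (4,0)(W) — all W, so L
(4,3): →(1,3)(W), (0,3)(W), (4,2)(W) — all W, so L
(4,5): →(1,5)(W), (0,5)(W), (4,4)(W) — all W, so L
(5,1): →(2,1)(W), (1,1)(W), (0,1)(W), (5,0)(W) — all W, so L
(5,3): →(2,3)(W), (1,3)(W), (0,3)(W), (5,2)(W) — all W, so L
(5,5): →(2,5)(W), (1,5)(W), (0,5)(W), (5,4)(W) — all W, so L
(8,0): →(5,0)(W), (4,0)(W), (3,0)(W) — all W, so L
(8,2): →(5,2)(W), (4,2)(W), (3,2)(W), (8,1)(W) — all W, so L
(8,4): →(5,4)(W), (4,4)(W), (3,4)(W), (8,3)(W) — all W, so L
(8,6): →(5,6)(W), (4,6)(W), (3,6)(W), (8,5)(W) — all W, so L
Every other cell has at least one move into one of the L cells above, so it is W.
L cells per row: a=0: 4, a=1: 4, a=2: 4, a=3: 3, a=4: 3, a=5: 3, a=6: 0, a=7: 0, a=8: 4; total 25.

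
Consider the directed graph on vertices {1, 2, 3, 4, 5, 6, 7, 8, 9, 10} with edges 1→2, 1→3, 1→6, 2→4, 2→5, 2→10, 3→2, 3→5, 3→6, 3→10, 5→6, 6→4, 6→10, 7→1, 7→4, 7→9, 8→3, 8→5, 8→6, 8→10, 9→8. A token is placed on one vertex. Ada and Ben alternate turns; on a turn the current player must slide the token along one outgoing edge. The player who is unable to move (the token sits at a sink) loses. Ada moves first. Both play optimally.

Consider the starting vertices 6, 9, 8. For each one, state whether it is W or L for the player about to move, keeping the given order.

6: W, 9: L, 8: W

Build the W/L table. Terminal = L. A non-terminal position is W if it has a move to some L; otherwise it is L.
Every edge goes from a vertex to one that appears earlier in the order 10, 4, 6, 5, 2, 3, 1, 8, 9, 7, so processing vertices in that order labels each vertex after all of its successors.
10: no outgoing edge → L
4: no outgoing edge → L
6: can move to 4, which is L ⇒ W
5: the only move is to 6(W), a W ⇒ L
2: can move to 5, which is L ⇒ W
3: can move to 5, which is L ⇒ W
1: moves to 3(W), 2(W), 6(W); every one is W ⇒ L
8: can move to 5, which is L ⇒ W
9: the only move is to 8(W), a W ⇒ L
7: can move to 9, which is L ⇒ W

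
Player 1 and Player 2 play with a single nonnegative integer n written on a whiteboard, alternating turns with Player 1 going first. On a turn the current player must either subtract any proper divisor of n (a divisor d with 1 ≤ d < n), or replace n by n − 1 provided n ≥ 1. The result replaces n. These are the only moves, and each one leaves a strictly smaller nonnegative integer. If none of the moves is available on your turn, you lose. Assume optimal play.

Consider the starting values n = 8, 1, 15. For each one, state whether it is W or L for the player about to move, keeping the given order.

8: W, 1: W, 15: L

Work bottom-up. With no move the player to move loses. Otherwise the position is W if at least one move leads to an L position for the opponent, and L if every move leads to a W.
n=0: no move → L
n=1: can move to 0, which is L ⇒ W
n=2: the only move is to 1(W), a W ⇒ L
n=3: can move to 2, which is L ⇒ W
n=4: can move to 2, which is L ⇒ W
n=5: the only move is to 4(W), a W ⇒ L
n=6: can move to 5, which is L ⇒ W
n=7: the only move is to 6(W), a W ⇒ L
n=8: can move to 7, which is L ⇒ W
n=9: moves to 6(W), 8(W); every one is W ⇒ L
n=10: can move to 5, which is L ⇒ W
n=11: the only move is to 10(W), a W ⇒ L
n=12: can move to 9, which is L ⇒ W
n=13: the only move is to 12(W), a W ⇒ L
n=14: can move to 7, which is L ⇒ W
n=15: moves to 10(W), 12(W), 14(W); every one is W ⇒ L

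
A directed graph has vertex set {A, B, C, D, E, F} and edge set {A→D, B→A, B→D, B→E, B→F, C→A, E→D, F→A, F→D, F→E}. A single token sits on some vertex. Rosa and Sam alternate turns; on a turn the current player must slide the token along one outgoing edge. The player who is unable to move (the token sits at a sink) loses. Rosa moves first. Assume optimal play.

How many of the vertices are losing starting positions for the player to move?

Work bottom-up. With no move the player to move loses. Otherwise the position is W if at least one move leads to an L position for the opponent, and L if every move leads to a W.
Every edge goes from a vertex to one that appears earlier in the order D, A, E, F, B, C, so processing vertices in that order labels each vertex after all of its successors.
D: no outgoing edge → L
A: →D(L), so W
E: →D(L), so W
F: →D(L), so W
B: →D(L), so W
C: →A(W) only, which is W, so L
The L vertices are C, D; that is 2 in all.

2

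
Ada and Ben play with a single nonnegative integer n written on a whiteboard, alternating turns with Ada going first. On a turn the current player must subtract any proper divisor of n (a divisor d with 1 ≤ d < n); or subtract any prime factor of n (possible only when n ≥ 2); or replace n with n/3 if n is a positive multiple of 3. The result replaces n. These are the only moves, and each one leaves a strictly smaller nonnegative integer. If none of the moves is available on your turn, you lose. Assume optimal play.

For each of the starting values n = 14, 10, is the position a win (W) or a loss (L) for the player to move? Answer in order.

Label each position W (a win for the player to move) or L (a loss). A position with no legal move is L; any other position is W exactly when some move reaches an L, and L when every move reaches a W.
n=0: no move → L
n=1: no move → L
n=2: W (go to 0, an L position)
n=3: W (go to 0, an L position)
n=4: L (options 2(W), 3(W) are all W)
n=5: W (go to 0, an L position)
n=6: W (go to 4, an L position)
n=7: W (go to 0, an L position)
n=8: W (go to 4, an L position)
n=9: L (options 3(W), 6(W), 8(W) are all W)
n=10: W (go to 9, an L position)
n=11: W (go to 0, an L position)
n=12: W (go to 4, an L position)
n=13: W (go to 0, an L position)
n=14: L (options 7(W), 12(W), 13(W) are all W)

14: L, 10: W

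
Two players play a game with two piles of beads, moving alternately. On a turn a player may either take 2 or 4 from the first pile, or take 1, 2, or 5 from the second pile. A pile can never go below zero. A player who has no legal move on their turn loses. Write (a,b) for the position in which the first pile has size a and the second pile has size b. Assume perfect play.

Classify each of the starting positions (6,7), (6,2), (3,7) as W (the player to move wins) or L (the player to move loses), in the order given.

(6,7): W, (6,2): W, (3,7): L

Compute win/loss labels from the base case upward. A position with no move is L. Any other position is W if it can reach an L in one move, else L.
No move ever increases a pile, so every position that can arise here has a ≤ 6 and b ≤ 7; it is enough to label the cells with 0 ≤ a ≤ 6 and 0 ≤ b ≤ 7.
Every move lowers a or b (never raises either), so fill the grid row by row in increasing a, and left to right within a row: each cell's successors are then already labelled.
      b=0  b=1  b=2  b=3  b=4  b=5  b=6  b=7
a=0:    L    W    W    L    W    W    L    W
a=1:    L    W    W    L    W    W    L    W
a=2:    W    L    W    W    L    W    W    L
a=3:    W    L    W    W    L    W    W    L
a=4:    W    W    L    W    W    L    W    W
a=5:    W    W    L    W    W    L    W    W
a=6:    L    W    W    L    W    W    L    W
Cells with no legal move (terminal, hence L): (0,0), (1,0).
The remaining L cells, each justified by listing all of its moves:
(0,3): L (options (0,2)(W), (0,1)(W) are all W)
(0,6): L (options (0,5)(W), (0,4)(W), (0,1)(W) are all W)
(1,3): L (options (1,2)(W), (1,1)(W) are all W)
(1,6): L (options (1,5)(W), (1,4)(W), (1,1)(W) are all W)
(2,1): L (options (0,1)(W), (2,0)(W) are all W)
(2,4): L (options (0,4)(W), (2,3)(W), (2,2)(W) are all W)
(2,7): L (options (0,7)(W), (2,6)(W), (2,5)(W), (2,2)(W) are all W)
(3,1): L (options (1,1)(W), (3,0)(W) are all W)
(3,4): L (options (1,4)(W), (3,3)(W), (3,2)(W) are all W)
(3,7): L (options (1,7)(W), (3,6)(W), (3,5)(W), (3,2)(W) are all W)
(4,2): L (options (2,2)(W), (0,2)(W), (4,1)(W), (4,0)(W) are all W)
(4,5): L (options (2,5)(W), (0,5)(W), (4,4)(W), (4,3)(W), (4,0)(W) are all W)
(5,2): L (options (3,2)(W), (1,2)(W), (5,1)(W), (5,0)(W) are all W)
(5,5): L (options (3,5)(W), (1,5)(W), (5,4)(W), (5,3)(W), (5,0)(W) are all W)
(6,0): L (options (4,0)(W), (2,0)(W) are all W)
(6,3): L (options (4,3)(W), (2,3)(W), (6,2)(W), (6,1)(W) are all W)
(6,6): L (options (4,6)(W), (2,6)(W), (6,5)(W), (6,4)(W), (6,1)(W) are all W)
Every other cell has at least one move into one of the L cells above, so it is W.
(6,7): the move to (2,7) reaches an L cell, so W
(6,2): the move to (4,2) reaches an L cell, so W
(3,7): one of the L cells justified above, so L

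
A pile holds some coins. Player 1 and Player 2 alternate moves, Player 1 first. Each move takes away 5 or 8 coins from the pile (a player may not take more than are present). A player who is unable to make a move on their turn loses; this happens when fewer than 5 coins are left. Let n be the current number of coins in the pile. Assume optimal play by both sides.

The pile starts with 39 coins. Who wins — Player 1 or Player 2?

Classify positions by backward induction: terminal positions (no move available) are L. From any other position, the mover wins iff some move reaches an L.
n=0: no move → L
n=1: no move → L
n=2: no move → L
n=3: no move → L
n=4: no move → L
n=5: W (go to 0, an L position)
n=6: W (go to 1, an L position)
n=7: W (go to 2, an L position)
n=8: W (go to 3, an L position)
n=9: W (go to 4, an L position)
n=10: W (go to 2, an L position)
n=11: W (go to 3, an L position)
n=12: W (go to 4, an L position)
n=13: L (options 8(W), 5(W) are all W)
n=14: L (options 9(W), 6(W) are all W)
n=15: L (options 10(W), 7(W) are all W)
n=16: L (options 11(W), 8(W) are all W)
n=17: L (options 12(W), 9(W) are all W)
n=18: W (go to 13, an L position)
n=19: W (go to 14, an L position)
n=20: W (go to 15, an L position)
n=21: W (go to 16, an L position)
n=22: W (go to 17, an L position)
n=23: W (go to 15, an L position)
n=24: W (go to 16, an L position)
n=25: W (go to 17, an L position)
n=26: L (options 21(W), 18(W) are all W)
n=27: L (options 22(W), 19(W) are all W)
n=28: L (options 23(W), 20(W) are all W)
n=29: L (options 24(W), 21(W) are all W)
n=30: L (options 25(W), 22(W) are all W)
n=31: W (go to 26, an L position)
n=32: W (go to 27, an L position)
n=33: W (go to 28, an L position)
n=34: W (go to 29, an L position)
n=35: W (go to 30, an L position)
n=36: W (go to 28, an L position)
n=37: W (go to 29, an L position)
n=38: W (go to 30, an L position)
n=39: L (options 34(W), 31(W) are all W)
Every move from 39 reaches a W position, so the mover loses.

Player 2 wins.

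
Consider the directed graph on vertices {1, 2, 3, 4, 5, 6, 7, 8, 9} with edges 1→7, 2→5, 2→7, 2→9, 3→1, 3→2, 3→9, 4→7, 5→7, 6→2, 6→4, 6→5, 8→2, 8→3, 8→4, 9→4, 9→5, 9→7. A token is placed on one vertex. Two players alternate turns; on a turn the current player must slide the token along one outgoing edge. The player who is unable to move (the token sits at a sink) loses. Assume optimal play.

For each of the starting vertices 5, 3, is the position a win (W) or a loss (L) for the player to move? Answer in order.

Compute win/loss labels from the base case upward. A position with no move is L. Any other position is W if it can reach an L in one move, else L.
Every edge goes from a vertex to one that appears earlier in the order 7, 5, 4, 9, 1, 2, 3, 8, 6, so processing vertices in that order labels each vertex after all of its successors.
7: no outgoing edge → L
5: reaches L-position 7 → W
4: reaches L-position 7 → W
9: reaches L-position 7 → W
1: reaches L-position 7 → W
2: reaches L-position 7 → W
3: only reaches 2(W), 1(W), 9(W), all W → L
8: reaches L-position 3 → W
6: only reaches 2(W), 4(W), 5(W), all W → L

5: W, 3: L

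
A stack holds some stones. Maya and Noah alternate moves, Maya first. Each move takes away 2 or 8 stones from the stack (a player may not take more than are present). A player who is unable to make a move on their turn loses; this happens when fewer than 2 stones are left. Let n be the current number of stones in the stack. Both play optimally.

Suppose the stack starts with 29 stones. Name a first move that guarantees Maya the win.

Positions with no move are L. A position that does have a move is losing for the player to move precisely when every available move leads to a winning position for the opponent. Fill in the labels:
n=0: no move → L
n=1: no move → L
n=2: →0(L), so W
n=3: →1(L), so W
n=4: →2(W) only, which is W, so L
n=5: →3(W) only, which is W, so L
n=6: →4(L), so W
n=7: →5(L), so W
n=8: →0(L), so W
n=9: →1(L), so W
n=10: →8(W), 2(W) — all W, so L
n=11: →9(W), 3(W) — all W, so L
n=12: →10(L), so W
n=13: →11(L), so W
n=14: →12(W), 6(W) — all W, so L
n=15: →13(W), 7(W) — all W, so L
n=16: →14(L), so W
n=17: →15(L), so W
n=18: →10(L), so W
n=19: →11(L), so W
n=20: →18(W), 12(W) — all W, so L
n=21: →19(W), 13(W) — all W, so L
n=22: →20(L), so W
n=23: →21(L), so W
n=24: →22(W), 16(W) — all W, so L
n=25: →23(W), 17(W) — all W, so L
n=26: →24(L), so W
n=27: →25(L), so W
n=28: →20(L), so W
n=29: →21(L), so W
From 29, the L positions reachable in one move are: 21.

Remove 8, leaving 21.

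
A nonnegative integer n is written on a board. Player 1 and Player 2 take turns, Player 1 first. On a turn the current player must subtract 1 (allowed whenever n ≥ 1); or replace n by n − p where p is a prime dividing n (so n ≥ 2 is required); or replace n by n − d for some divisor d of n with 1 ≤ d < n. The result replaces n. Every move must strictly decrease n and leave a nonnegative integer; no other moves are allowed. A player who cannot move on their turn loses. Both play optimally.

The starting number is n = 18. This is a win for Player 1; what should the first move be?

Classify positions by backward induction: terminal positions (no move available) are L. From any other position, the mover wins iff some move reaches an L.
n=0: no move → L
n=1: reaches L-position 0 → W
n=2: reaches L-position 0 → W
n=3: reaches L-position 0 → W
n=4: only reaches 2(W), 3(W), all W → L
n=5: reaches L-position 0 → W
n=6: reaches L-position 4 → W
n=7: reaches L-position 0 → W
n=8: reaches L-position 4 → W
n=9: only reaches 6(W), 8(W), all W → L
n=10: reaches L-position 9 → W
n=11: reaches L-position 0 → W
n=12: reaches L-position 9 → W
n=13: reaches L-position 0 → W
n=14: only reaches 7(W), 12(W), 13(W), all W → L
n=15: reaches L-position 14 → W
n=16: reaches L-position 14 → W
n=17: reaches L-position 0 → W
n=18: reaches L-position 9 → W
From 18, the L positions reachable in one move are: 9.

Move to 9.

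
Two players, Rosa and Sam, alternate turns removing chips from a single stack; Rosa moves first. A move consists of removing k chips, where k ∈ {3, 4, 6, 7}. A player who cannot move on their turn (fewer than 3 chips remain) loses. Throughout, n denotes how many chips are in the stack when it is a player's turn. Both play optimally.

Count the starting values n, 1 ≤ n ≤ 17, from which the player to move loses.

Compute win/loss labels from the base case upward. A position with no move is L. Any other position is W if it can reach an L in one move, else L.
n=0: no move → L
n=1: no move → L
n=2: no move → L
n=3: →0(L), so W
n=4: →1(L), so W
n=5: →2(L), so W
n=6: →2(L), so W
n=7: →1(L), so W
n=8: →2(L), so W
n=9: →2(L), so W
n=10: →7(W), 6(W), 4(W), 3(W) — all W, so L
n=11: →8(W), 7(W), 5(W), 4(W) — all W, so L
n=12: →9(W), 8(W), 6(W), 5(W) — all W, so L
n=13: →10(L), so W
n=14: →11(L), so W
n=15: →12(L), so W
n=16: →12(L), so W
n=17: →11(L), so W
L entries with 1 ≤ n ≤ 17 (n=0 is outside the asked range and is not counted): n = 1, 2, 10, 11, 12; that makes 5.

5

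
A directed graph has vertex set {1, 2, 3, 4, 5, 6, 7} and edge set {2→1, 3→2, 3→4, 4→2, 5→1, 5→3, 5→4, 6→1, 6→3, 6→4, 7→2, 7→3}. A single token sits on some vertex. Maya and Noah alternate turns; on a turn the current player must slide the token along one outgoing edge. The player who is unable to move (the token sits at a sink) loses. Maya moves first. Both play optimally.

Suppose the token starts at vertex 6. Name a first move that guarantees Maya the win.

Move to 4.

Classify positions by backward induction: terminal positions (no move available) are L. From any other position, the mover wins iff some move reaches an L.
Every edge goes from a vertex to one that appears earlier in the order 1, 2, 4, 3, 6, 5, 7, so processing vertices in that order labels each vertex after all of its successors.
1: no outgoing edge → L
2: can move to 1, which is L ⇒ W
4: the only move is to 2(W), a W ⇒ L
3: can move to 4, which is L ⇒ W
6: can move to 4, which is L ⇒ W
5: can move to 4, which is L ⇒ W
7: moves to 3(W), 2(W); every one is W ⇒ L
From 6, the L positions reachable in one move are: 4, 1. Any move reaching one of these is winning.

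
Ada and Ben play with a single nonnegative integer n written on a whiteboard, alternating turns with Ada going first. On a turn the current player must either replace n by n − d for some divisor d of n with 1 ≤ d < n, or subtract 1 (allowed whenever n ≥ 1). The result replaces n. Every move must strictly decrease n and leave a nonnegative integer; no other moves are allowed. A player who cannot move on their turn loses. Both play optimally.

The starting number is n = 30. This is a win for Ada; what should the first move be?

Build the W/L table. Terminal = L. A non-terminal position is W if it has a move to some L; otherwise it is L.
n=0: no move → L
n=1: W (go to 0, an L position)
n=2: L (sole option 1(W) is W)
n=3: W (go to 2, an L position)
n=4: W (go to 2, an L position)
n=5: L (sole option 4(W) is W)
n=6: W (go to 5, an L position)
n=7: L (sole option 6(W) is W)
n=8: W (go to 7, an L position)
n=9: L (options 6(W), 8(W) are all W)
n=10: W (go to 5, an L position)
n=11: L (sole option 10(W) is W)
n=12: W (go to 9, an L position)
n=13: L (sole option 12(W) is W)
n=14: W (go to 7, an L position)
n=15: L (options 10(W), 12(W), 14(W) are all W)
n=16: W (go to 15, an L position)
n=17: L (sole option 16(W) is W)
n=18: W (go to 9, an L position)
n=19: L (sole option 18(W) is W)
n=20: W (go to 15, an L position)
n=21: L (options 14(W), 18(W), 20(W) are all W)
n=22: W (go to 11, an L position)
n=23: L (sole option 22(W) is W)
n=24: W (go to 21, an L position)
n=25: L (options 20(W), 24(W) are all W)
n=26: W (go to 13, an L position)
n=27: L (options 18(W), 24(W), 26(W) are all W)
n=28: W (go to 21, an L position)
n=29: L (sole option 28(W) is W)
n=30: W (go to 15, an L position)
From 30, the L positions reachable in one move are: 15, 25, 27, 29. Any move reaching one of these is winning.

Move to 15.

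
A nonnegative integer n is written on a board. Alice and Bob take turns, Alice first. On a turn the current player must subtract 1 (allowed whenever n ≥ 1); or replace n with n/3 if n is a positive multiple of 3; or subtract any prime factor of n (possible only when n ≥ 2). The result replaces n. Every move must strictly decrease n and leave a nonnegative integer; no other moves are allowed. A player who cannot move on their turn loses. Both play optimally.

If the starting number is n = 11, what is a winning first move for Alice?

Label each position W (a win for the player to move) or L (a loss). A position with no legal move is L; any other position is W exactly when some move reaches an L, and L when every move reaches a W.
n=0: no move → L
n=1: W (go to 0, an L position)
n=2: W (go to 0, an L position)
n=3: W (go to 0, an L position)
n=4: L (options 2(W), 3(W) are all W)
n=5: W (go to 0, an L position)
n=6: W (go to 4, an L position)
n=7: W (go to 0, an L position)
n=8: L (options 6(W), 7(W) are all W)
n=9: W (go to 8, an L position)
n=10: W (go to 8, an L position)
n=11: W (go to 0, an L position)
From 11, the L positions reachable in one move are: 0.

Move to 0.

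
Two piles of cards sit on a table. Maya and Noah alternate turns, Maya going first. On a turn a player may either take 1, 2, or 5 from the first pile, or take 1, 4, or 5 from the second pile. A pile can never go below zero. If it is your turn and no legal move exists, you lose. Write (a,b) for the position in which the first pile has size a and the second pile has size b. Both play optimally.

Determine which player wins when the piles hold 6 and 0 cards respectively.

Positions with no move are L. A position that does have a move is losing for the player to move precisely when every available move leads to a winning position for the opponent. Fill in the labels:
No move ever increases a pile, so every position that can arise here has a ≤ 6 and b ≤ 0; it is enough to label the cells with 0 ≤ a ≤ 6 and 0 ≤ b ≤ 0.
Every move lowers a or b (never raises either), so fill the grid row by row in increasing a, and left to right within a row: each cell's successors are then already labelled.
      b=0
a=0:    L
a=1:    W
a=2:    W
a=3:    L
a=4:    W
a=5:    W
a=6:    L
Cells with no legal move (terminal, hence L): (0,0).
The remaining L cells, each justified by listing all of its moves:
(3,0): only reaches (2,0)(W), (1,0)(W), all W → L
(6,0): only reaches (5,0)(W), (4,0)(W), (1,0)(W), all W → L
Every other cell has at least one move into one of the L cells above, so it is W.
Every move from (6,0) reaches a W position, so the mover loses.

Noah wins.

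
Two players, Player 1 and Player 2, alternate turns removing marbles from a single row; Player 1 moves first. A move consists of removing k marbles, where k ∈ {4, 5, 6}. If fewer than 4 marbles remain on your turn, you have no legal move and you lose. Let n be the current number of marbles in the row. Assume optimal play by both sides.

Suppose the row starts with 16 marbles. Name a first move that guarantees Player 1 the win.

Compute win/loss labels from the base case upward. A position with no move is L. Any other position is W if it can reach an L in one move, else L.
n=0: no move → L
n=1: no move → L
n=2: no move → L
n=3: no move → L
n=4: W (go to 0, an L position)
n=5: W (go to 1, an L position)
n=6: W (go to 2, an L position)
n=7: W (go to 3, an L position)
n=8: W (go to 3, an L position)
n=9: W (go to 3, an L position)
n=10: L (options 6(W), 5(W), 4(W) are all W)
n=11: L (options 7(W), 6(W), 5(W) are all W)
n=12: L (options 8(W), 7(W), 6(W) are all W)
n=13: L (options 9(W), 8(W), 7(W) are all W)
n=14: W (go to 10, an L position)
n=15: W (go to 11, an L position)
n=16: W (go to 12, an L position)
From 16, the L positions reachable in one move are: 12, 11, 10. Any move reaching one of these is winning.

Remove 4, leaving 12.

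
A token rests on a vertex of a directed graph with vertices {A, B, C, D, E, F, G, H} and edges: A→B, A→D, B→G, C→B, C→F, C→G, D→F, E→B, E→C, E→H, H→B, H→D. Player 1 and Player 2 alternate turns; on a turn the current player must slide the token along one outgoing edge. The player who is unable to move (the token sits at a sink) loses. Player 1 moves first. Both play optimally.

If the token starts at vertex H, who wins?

Build the W/L table. Terminal = L. A non-terminal position is W if it has a move to some L; otherwise it is L.
Every edge goes from a vertex to one that appears earlier in the order G, F, D, B, C, H, E, A, so processing vertices in that order labels each vertex after all of its successors.
G: no outgoing edge → L
F: no outgoing edge → L
D: →F(L), so W
B: →G(L), so W
C: →F(L), so W
H: →B(W), D(W) — all W, so L
E: →H(L), so W
A: →B(W), D(W) — all W, so L
The starting position H is L: whatever Player 1 does, the opponent receives a W position.

Player 2 wins.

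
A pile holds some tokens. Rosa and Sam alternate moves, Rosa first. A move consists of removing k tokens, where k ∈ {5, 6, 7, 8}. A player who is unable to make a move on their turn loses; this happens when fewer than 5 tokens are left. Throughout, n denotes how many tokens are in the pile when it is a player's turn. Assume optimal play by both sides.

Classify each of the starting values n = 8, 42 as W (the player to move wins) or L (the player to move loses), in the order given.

Work bottom-up. With no move the player to move loses. Otherwise the position is W if at least one move leads to an L position for the opponent, and L if every move leads to a W.
n=0: no move → L
n=1: no move → L
n=2: no move → L
n=3: no move → L
n=4: no move → L
n=5: can move to 0, which is L ⇒ W
n=6: can move to 1, which is L ⇒ W
n=7: can move to 2, which is L ⇒ W
n=8: can move to 3, which is L ⇒ W
n=9: can move to 4, which is L ⇒ W
n=10: can move to 4, which is L ⇒ W
n=11: can move to 4, which is L ⇒ W
n=12: can move to 4, which is L ⇒ W
n=13: moves to 8(W), 7(W), 6(W), 5(W); every one is W ⇒ L
n=14: moves to 9(W), 8(W), 7(W), 6(W); every one is W ⇒ L
n=15: moves to 10(W), 9(W), 8(W), 7(W); every one is W ⇒ L
n=16: moves to 11(W), 10(W), 9(W), 8(W); every one is W ⇒ L
n=17: moves to 12(W), 11(W), 10(W), 9(W); every one is W ⇒ L
n=18: can move to 13, which is L ⇒ W
n=19: can move to 14, which is L ⇒ W
n=20: can move to 15, which is L ⇒ W
n=21: can move to 16, which is L ⇒ W
n=22: can move to 17, which is L ⇒ W
n=23: can move to 17, which is L ⇒ W
n=24: can move to 17, which is L ⇒ W
n=25: can move to 17, which is L ⇒ W
n=26: moves to 21(W), 20(W), 19(W), 18(W); every one is W ⇒ L
n=27: moves to 22(W), 21(W), 20(W), 19(W); every one is W ⇒ L
n=28: moves to 23(W), 22(W), 21(W), 20(W); every one is W ⇒ L
n=29: moves to 24(W), 23(W), 22(W), 21(W); every one is W ⇒ L
n=30: moves to 25(W), 24(W), 23(W), 22(W); every one is W ⇒ L
n=31: can move to 26, which is L ⇒ W
n=32: can move to 27, which is L ⇒ W
n=33: can move to 28, which is L ⇒ W
n=34: can move to 29, which is L ⇒ W
n=35: can move to 30, which is L ⇒ W
n=36: can move to 30, which is L ⇒ W
n=37: can move to 30, which is L ⇒ W
n=38: can move to 30, which is L ⇒ W
n=39: moves to 34(W), 33(W), 32(W), 31(W); every one is W ⇒ L
n=40: moves to 35(W), 34(W), 33(W), 32(W); every one is W ⇒ L
n=41: moves to 36(W), 35(W), 34(W), 33(W); every one is W ⇒ L
n=42: moves to 37(W), 36(W), 35(W), 34(W); every one is W ⇒ L

8: W, 42: L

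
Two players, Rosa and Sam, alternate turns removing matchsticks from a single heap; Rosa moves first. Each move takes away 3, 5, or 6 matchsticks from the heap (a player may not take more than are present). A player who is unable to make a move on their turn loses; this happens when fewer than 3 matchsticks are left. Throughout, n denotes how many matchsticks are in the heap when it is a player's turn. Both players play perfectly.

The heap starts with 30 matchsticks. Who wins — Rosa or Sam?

Build the W/L table. Terminal = L. A non-terminal position is W if it has a move to some L; otherwise it is L.
n=0: no move → L
n=1: no move → L
n=2: no move → L
n=3: →0(L), so W
n=4: →1(L), so W
n=5: →2(L), so W
n=6: →1(L), so W
n=7: →2(L), so W
n=8: →2(L), so W
n=9: →6(W), 4(W), 3(W) — all W, so L
n=10: →7(W), 5(W), 4(W) — all W, so L
n=11: →8(W), 6(W), 5(W) — all W, so L
n=12: →9(L), so W
n=13: →10(L), so W
n=14: →11(L), so W
n=15: →10(L), so W
n=16: →11(L), so W
n=17: →11(L), so W
n=18: →15(W), 13(W), 12(W) — all W, so L
n=19: →16(W), 14(W), 13(W) — all W, so L
n=20: →17(W), 15(W), 14(W) — all W, so L
n=21: →18(L), so W
n=22: →19(L), so W
n=23: →20(L), so W
n=24: →19(L), so W
n=25: →20(L), so W
n=26: →20(L), so W
n=27: →24(W), 22(W), 21(W) — all W, so L
n=28: →25(W), 23(W), 22(W) — all W, so L
n=29: →26(W), 24(W), 23(W) — all W, so L
n=30: →27(L), so W
The starting position 30 is W: Rosa should remove 3, leaving 27, handing over an L position.

Rosa wins.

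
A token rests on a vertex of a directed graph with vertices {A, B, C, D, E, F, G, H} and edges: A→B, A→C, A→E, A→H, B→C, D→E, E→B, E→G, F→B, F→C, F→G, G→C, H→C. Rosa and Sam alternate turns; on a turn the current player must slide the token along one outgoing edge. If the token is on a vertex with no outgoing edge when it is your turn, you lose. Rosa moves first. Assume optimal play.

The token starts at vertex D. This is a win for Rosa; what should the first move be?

Compute win/loss labels from the base case upward. A position with no move is L. Any other position is W if it can reach an L in one move, else L.
Every edge goes from a vertex to one that appears earlier in the order C, B, G, E, D, H, A, F, so processing vertices in that order labels each vertex after all of its successors.
C: no outgoing edge → L
B: can move to C, which is L ⇒ W
G: can move to C, which is L ⇒ W
E: moves to G(W), B(W); every one is W ⇒ L
D: can move to E, which is L ⇒ W
H: can move to C, which is L ⇒ W
A: can move to E, which is L ⇒ W
F: can move to C, which is L ⇒ W
From D, the L positions reachable in one move are: E.

Move to E.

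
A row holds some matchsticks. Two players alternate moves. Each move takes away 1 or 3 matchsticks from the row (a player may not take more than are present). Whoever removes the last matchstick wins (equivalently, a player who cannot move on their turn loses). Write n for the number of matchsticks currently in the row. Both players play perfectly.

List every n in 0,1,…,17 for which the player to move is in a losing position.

0, 2, 4, 6, 8, 10, 12, 14, 16

Positions with no move are L. A position that does have a move is losing for the player to move precisely when every available move leads to a winning position for the opponent. Fill in the labels:
n=0: no move → L
n=1: →0(L), so W
n=2: →1(W) only, which is W, so L
n=3: →2(L), so W
n=4: →3(W), 1(W) — all W, so L
n=5: →4(L), so W
n=6: →5(W), 3(W) — all W, so L
n=7: →6(L), so W
n=8: →7(W), 5(W) — all W, so L
n=9: →8(L), so W
n=10: →9(W), 7(W) — all W, so L
n=11: →10(L), so W
n=12: →11(W), 9(W) — all W, so L
n=13: →12(L), so W
n=14: →13(W), 11(W) — all W, so L
n=15: →14(L), so W
n=16: →15(W), 13(W) — all W, so L
n=17: →16(L), so W
The losing starting values of n are exactly the entries labelled L in this table (9 of them).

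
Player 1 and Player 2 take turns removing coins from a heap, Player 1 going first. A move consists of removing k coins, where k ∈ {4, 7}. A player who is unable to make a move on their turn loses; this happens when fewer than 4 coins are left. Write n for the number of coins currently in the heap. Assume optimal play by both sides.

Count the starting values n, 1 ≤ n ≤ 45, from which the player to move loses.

Build the W/L table. Terminal = L. A non-terminal position is W if it has a move to some L; otherwise it is L.
n=0: no move → L
n=1: no move → L
n=2: no move → L
n=3: no move → L
n=4: can move to 0, which is L ⇒ W
n=5: can move to 1, which is L ⇒ W
n=6: can move to 2, which is L ⇒ W
n=7: can move to 3, which is L ⇒ W
n=8: can move to 1, which is L ⇒ W
n=9: can move to 2, which is L ⇒ W
n=10: can move to 3, which is L ⇒ W
n=11: moves to 7(W), 4(W); every one is W ⇒ L
n=12: moves to 8(W), 5(W); every one is W ⇒ L
n=13: moves to 9(W), 6(W); every one is W ⇒ L
n=14: moves to 10(W), 7(W); every one is W ⇒ L
n=15: can move to 11, which is L ⇒ W
n=16: can move to 12, which is L ⇒ W
n=17: can move to 13, which is L ⇒ W
n=18: can move to 14, which is L ⇒ W
n=19: can move to 12, which is L ⇒ W
n=20: can move to 13, which is L ⇒ W
n=21: can move to 14, which is L ⇒ W
n=22: moves to 18(W), 15(W); every one is W ⇒ L
n=23: moves to 19(W), 16(W); every one is W ⇒ L
n=24: moves to 20(W), 17(W); every one is W ⇒ L
n=25: moves to 21(W), 18(W); every one is W ⇒ L
n=26: can move to 22, which is L ⇒ W
n=27: can move to 23, which is L ⇒ W
n=28: can move to 24, which is L ⇒ W
n=29: can move to 25, which is L ⇒ W
n=30: can move to 23, which is L ⇒ W
n=31: can move to 24, which is L ⇒ W
n=32: can move to 25, which is L ⇒ W
n=33: moves to 29(W), 26(W); every one is W ⇒ L
n=34: moves to 30(W), 27(W); every one is W ⇒ L
n=35: moves to 31(W), 28(W); every one is W ⇒ L
n=36: moves to 32(W), 29(W); every one is W ⇒ L
n=37: can move to 33, which is L ⇒ W
n=38: can move to 34, which is L ⇒ W
n=39: can move to 35, which is L ⇒ W
n=40: can move to 36, which is L ⇒ W
n=41: can move to 34, which is L ⇒ W
n=42: can move to 35, which is L ⇒ W
n=43: can move to 36, which is L ⇒ W
n=44: moves to 40(W), 37(W); every one is W ⇒ L
n=45: moves to 41(W), 38(W); every one is W ⇒ L
L entries with 1 ≤ n ≤ 45 (n=0 is outside the asked range and is not counted): n = 1, 2, 3, 11, 12, 13, 14, 22, 23, 24, 25, 33, 34, 35, 36, 44, 45; that makes 17.

17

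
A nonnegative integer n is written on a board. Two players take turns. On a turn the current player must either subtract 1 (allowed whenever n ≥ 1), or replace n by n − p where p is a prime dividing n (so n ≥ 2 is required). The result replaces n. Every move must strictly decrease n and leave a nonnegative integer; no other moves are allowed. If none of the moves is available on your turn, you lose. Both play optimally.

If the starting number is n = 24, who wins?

The second player wins.

Build the W/L table. Terminal = L. A non-terminal position is W if it has a move to some L; otherwise it is L.
n=0: no move → L
n=1: reaches L-position 0 → W
n=2: reaches L-position 0 → W
n=3: reaches L-position 0 → W
n=4: only reaches 2(W), 3(W), all W → L
n=5: reaches L-position 0 → W
n=6: reaches L-position 4 → W
n=7: reaches L-position 0 → W
n=8: only reaches 6(W), 7(W), all W → L
n=9: reaches L-position 8 → W
n=10: reaches L-position 8 → W
n=11: reaches L-position 0 → W
n=12: only reaches 9(W), 10(W), 11(W), all W → L
n=13: reaches L-position 0 → W
n=14: reaches L-position 12 → W
n=15: reaches L-position 12 → W
n=16: only reaches 14(W), 15(W), all W → L
n=17: reaches L-position 0 → W
n=18: reaches L-position 16 → W
n=19: reaches L-position 0 → W
n=20: only reaches 15(W), 18(W), 19(W), all W → L
n=21: reaches L-position 20 → W
n=22: reaches L-position 20 → W
n=23: reaches L-position 0 → W
n=24: only reaches 21(W), 22(W), 23(W), all W → L
The starting position 24 is L: whatever the player to move does, the opponent receives a W position.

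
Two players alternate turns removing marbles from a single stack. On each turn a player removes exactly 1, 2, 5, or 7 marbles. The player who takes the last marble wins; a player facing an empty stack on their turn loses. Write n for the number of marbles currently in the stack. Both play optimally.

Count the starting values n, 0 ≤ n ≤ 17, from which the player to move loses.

6

Classify positions by backward induction: terminal positions (no move available) are L. From any other position, the mover wins iff some move reaches an L.
n=0: no move → L
n=1: can move to 0, which is L ⇒ W
n=2: can move to 0, which is L ⇒ W
n=3: moves to 2(W), 1(W); every one is W ⇒ L
n=4: can move to 3, which is L ⇒ W
n=5: can move to 3, which is L ⇒ W
n=6: moves to 5(W), 4(W), 1(W); every one is W ⇒ L
n=7: can move to 6, which is L ⇒ W
n=8: can move to 6, which is L ⇒ W
n=9: moves to 8(W), 7(W), 4(W), 2(W); every one is W ⇒ L
n=10: can move to 9, which is L ⇒ W
n=11: can move to 9, which is L ⇒ W
n=12: moves to 11(W), 10(W), 7(W), 5(W); every one is W ⇒ L
n=13: can move to 12, which is L ⇒ W
n=14: can move to 12, which is L ⇒ W
n=15: moves to 14(W), 13(W), 10(W), 8(W); every one is W ⇒ L
n=16: can move to 15, which is L ⇒ W
n=17: can move to 15, which is L ⇒ W
L entries with 0 ≤ n ≤ 17: n = 0, 3, 6, 9, 12, 15; that makes 6.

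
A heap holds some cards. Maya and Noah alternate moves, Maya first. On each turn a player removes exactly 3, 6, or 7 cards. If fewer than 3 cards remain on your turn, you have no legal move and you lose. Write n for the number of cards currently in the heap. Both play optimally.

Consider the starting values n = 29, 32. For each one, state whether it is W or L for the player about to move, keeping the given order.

29: W, 32: L

Classify positions by backward induction: terminal positions (no move available) are L. From any other position, the mover wins iff some move reaches an L.
n=0: no move → L
n=1: no move → L
n=2: no move → L
n=3: reaches L-position 0 → W
n=4: reaches L-position 1 → W
n=5: reaches L-position 2 → W
n=6: reaches L-position 0 → W
n=7: reaches L-position 1 → W
n=8: reaches L-position 2 → W
n=9: reaches L-position 2 → W
n=10: only reaches 7(W), 4(W), 3(W), all W → L
n=11: only reaches 8(W), 5(W), 4(W), all W → L
n=12: only reaches 9(W), 6(W), 5(W), all W → L
n=13: reaches L-position 10 → W
n=14: reaches L-position 11 → W
n=15: reaches L-position 12 → W
n=16: reaches L-position 10 → W
n=17: reaches L-position 11 → W
n=18: reaches L-position 12 → W
n=19: reaches L-position 12 → W
n=20: only reaches 17(W), 14(W), 13(W), all W → L
n=21: only reaches 18(W), 15(W), 14(W), all W → L
n=22: only reaches 19(W), 16(W), 15(W), all W → L
n=23: reaches L-position 20 → W
n=24: reaches L-position 21 → W
n=25: reaches L-position 22 → W
n=26: reaches L-position 20 → W
n=27: reaches L-position 21 → W
n=28: reaches L-position 22 → W
n=29: reaches L-position 22 → W
n=30: only reaches 27(W), 24(W), 23(W), all W → L
n=31: only reaches 28(W), 25(W), 24(W), all W → L
n=32: only reaches 29(W), 26(W), 25(W), all W → L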